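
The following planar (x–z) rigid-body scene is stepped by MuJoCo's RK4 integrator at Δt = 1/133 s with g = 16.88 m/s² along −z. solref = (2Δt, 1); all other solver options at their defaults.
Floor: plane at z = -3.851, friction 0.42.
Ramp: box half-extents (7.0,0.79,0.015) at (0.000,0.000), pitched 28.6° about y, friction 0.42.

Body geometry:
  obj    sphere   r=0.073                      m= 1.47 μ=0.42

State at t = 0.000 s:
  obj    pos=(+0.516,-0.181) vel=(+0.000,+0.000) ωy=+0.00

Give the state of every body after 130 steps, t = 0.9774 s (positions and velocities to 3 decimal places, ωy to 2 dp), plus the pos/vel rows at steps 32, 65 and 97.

State at t = 0.9774 s:
  obj    pos=(+2.937,-1.501) vel=(+4.953,-2.700) ωy=+77.27

Key-timestep trajectory:
   step    t(s)  obj.x    obj.z    obj.vx   obj.vz 
     32  0.2406   +0.663  -0.261  +1.219  -0.665
     65  0.4887   +1.121  -0.511  +2.477  -1.350
     97  0.7293   +1.864  -0.916  +3.696  -2.015


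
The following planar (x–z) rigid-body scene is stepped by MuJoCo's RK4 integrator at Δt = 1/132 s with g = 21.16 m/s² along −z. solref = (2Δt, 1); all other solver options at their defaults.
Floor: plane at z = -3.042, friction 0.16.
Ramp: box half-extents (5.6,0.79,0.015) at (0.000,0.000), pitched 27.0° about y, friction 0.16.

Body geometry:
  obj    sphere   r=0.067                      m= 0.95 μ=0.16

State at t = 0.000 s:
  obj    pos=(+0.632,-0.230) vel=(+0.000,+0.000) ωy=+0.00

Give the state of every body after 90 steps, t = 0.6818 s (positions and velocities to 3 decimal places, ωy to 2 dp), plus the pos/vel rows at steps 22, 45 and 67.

State at t = 0.6818 s:
  obj    pos=(+2.054,-0.954) vel=(+4.170,-2.125) ωy=+69.78

Key-timestep trajectory:
   step    t(s)  obj.x    obj.z    obj.vx   obj.vz 
     22  0.1667   +0.717  -0.273  +1.020  -0.520
     45  0.3409   +0.988  -0.411  +2.085  -1.063
     67  0.5076   +1.420  -0.632  +3.104  -1.582


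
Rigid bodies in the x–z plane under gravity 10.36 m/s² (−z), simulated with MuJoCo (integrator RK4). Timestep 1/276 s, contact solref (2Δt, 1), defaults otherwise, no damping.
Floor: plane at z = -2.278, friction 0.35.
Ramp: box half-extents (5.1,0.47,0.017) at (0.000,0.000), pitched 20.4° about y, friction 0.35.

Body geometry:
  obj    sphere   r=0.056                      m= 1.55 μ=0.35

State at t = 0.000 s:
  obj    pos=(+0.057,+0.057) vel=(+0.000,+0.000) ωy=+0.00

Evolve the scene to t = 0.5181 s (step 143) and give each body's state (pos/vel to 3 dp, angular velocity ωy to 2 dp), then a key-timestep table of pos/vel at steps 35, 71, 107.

State at t = 0.5181 s:
  obj    pos=(+0.381,-0.064) vel=(+1.253,-0.466) ωy=+23.86

Key-timestep trajectory:
   step    t(s)  obj.x    obj.z    obj.vx   obj.vz 
     35  0.1268   +0.076  +0.049  +0.307  -0.114
     71  0.2572   +0.137  +0.027  +0.622  -0.231
    107  0.3877   +0.239  -0.011  +0.937  -0.349


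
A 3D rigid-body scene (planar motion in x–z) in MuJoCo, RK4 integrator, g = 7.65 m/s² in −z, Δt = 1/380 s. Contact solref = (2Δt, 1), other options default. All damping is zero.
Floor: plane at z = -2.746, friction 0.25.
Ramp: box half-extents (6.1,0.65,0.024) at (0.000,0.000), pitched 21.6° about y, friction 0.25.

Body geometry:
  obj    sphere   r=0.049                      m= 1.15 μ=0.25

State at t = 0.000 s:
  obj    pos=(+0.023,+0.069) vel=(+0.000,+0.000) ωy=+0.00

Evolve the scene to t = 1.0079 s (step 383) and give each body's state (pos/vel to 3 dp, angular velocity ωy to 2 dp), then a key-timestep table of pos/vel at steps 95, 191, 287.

State at t = 1.0079 s:
  obj    pos=(+0.973,-0.307) vel=(+1.885,-0.746) ωy=+41.37

Key-timestep trajectory:
   step    t(s)  obj.x    obj.z    obj.vx   obj.vz 
     95  0.2500   +0.082  +0.046  +0.468  -0.185
    191  0.5026   +0.259  -0.024  +0.940  -0.372
    287  0.7553   +0.557  -0.142  +1.413  -0.559


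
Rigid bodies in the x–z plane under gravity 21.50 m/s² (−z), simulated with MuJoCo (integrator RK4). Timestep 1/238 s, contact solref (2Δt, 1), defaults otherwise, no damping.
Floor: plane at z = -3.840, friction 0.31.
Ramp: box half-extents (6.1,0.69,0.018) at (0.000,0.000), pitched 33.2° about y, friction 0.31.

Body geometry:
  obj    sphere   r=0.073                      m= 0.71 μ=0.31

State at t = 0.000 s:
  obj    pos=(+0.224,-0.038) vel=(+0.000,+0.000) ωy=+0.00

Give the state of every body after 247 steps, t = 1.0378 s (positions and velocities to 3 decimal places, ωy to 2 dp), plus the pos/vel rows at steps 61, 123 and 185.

State at t = 1.0378 s:
  obj    pos=(+4.014,-2.518) vel=(+7.303,-4.779) ωy=+119.53

Key-timestep trajectory:
   step    t(s)  obj.x    obj.z    obj.vx   obj.vz 
     61  0.2563   +0.455  -0.189  +1.804  -1.180
    123  0.5168   +1.164  -0.653  +3.637  -2.380
    185  0.7773   +2.350  -1.429  +5.470  -3.579


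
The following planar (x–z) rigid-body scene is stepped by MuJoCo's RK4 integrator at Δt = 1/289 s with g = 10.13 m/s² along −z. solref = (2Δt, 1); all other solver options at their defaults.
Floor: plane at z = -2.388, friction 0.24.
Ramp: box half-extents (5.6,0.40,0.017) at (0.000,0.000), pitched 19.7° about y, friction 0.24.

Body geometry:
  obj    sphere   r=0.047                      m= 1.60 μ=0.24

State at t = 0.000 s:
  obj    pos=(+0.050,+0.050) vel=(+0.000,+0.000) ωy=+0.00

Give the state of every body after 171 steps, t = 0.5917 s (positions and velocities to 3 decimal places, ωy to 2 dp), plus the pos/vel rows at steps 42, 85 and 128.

State at t = 0.5917 s:
  obj    pos=(+0.452,-0.094) vel=(+1.359,-0.487) ωy=+30.70

Key-timestep trajectory:
   step    t(s)  obj.x    obj.z    obj.vx   obj.vz 
     42  0.1453   +0.074  +0.041  +0.334  -0.120
     85  0.2941   +0.149  +0.014  +0.675  -0.242
    128  0.4429   +0.275  -0.031  +1.017  -0.364


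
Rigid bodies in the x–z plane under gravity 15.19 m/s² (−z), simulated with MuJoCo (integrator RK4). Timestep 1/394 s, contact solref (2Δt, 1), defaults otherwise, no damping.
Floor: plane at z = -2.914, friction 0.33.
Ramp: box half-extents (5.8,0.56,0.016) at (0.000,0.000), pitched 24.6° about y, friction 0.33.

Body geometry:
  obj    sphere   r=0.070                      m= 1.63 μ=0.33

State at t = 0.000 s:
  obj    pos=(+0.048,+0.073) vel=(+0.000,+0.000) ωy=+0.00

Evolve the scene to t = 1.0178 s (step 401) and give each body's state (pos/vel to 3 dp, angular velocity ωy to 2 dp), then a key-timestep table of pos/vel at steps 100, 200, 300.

State at t = 1.0178 s:
  obj    pos=(+2.175,-0.901) vel=(+4.180,-1.914) ωy=+65.66

Key-timestep trajectory:
   step    t(s)  obj.x    obj.z    obj.vx   obj.vz 
    100  0.2538   +0.180  +0.012  +1.042  -0.477
    200  0.5076   +0.577  -0.170  +2.085  -0.954
    300  0.7614   +1.238  -0.472  +3.127  -1.432


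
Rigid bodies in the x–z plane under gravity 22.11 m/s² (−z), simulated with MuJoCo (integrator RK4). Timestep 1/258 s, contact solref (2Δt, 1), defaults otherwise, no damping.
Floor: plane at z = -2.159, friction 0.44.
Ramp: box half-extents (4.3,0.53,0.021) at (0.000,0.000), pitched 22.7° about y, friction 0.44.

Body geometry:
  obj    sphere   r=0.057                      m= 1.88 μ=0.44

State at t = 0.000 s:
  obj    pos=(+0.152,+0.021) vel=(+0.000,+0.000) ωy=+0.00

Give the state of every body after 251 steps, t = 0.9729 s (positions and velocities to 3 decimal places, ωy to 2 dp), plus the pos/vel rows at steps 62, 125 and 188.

State at t = 0.9729 s:
  obj    pos=(+2.813,-1.092) vel=(+5.470,-2.288) ωy=+104.01

Key-timestep trajectory:
   step    t(s)  obj.x    obj.z    obj.vx   obj.vz 
     62  0.2403   +0.314  -0.047  +1.351  -0.565
    125  0.4845   +0.812  -0.255  +2.724  -1.140
    188  0.7287   +1.645  -0.603  +4.097  -1.714


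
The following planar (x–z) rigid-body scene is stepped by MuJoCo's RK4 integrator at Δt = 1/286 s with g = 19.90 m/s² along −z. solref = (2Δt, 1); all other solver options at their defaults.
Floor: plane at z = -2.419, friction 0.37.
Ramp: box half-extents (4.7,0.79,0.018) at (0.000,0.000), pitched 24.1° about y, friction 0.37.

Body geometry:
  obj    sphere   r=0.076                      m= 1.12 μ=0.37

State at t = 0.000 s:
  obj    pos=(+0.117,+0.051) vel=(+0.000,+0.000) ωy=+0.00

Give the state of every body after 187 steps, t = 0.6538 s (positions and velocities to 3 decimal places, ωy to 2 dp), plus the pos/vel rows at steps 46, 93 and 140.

State at t = 0.6538 s:
  obj    pos=(+1.250,-0.456) vel=(+3.464,-1.550) ωy=+49.93

Key-timestep trajectory:
   step    t(s)  obj.x    obj.z    obj.vx   obj.vz 
     46  0.1608   +0.186  +0.020  +0.852  -0.381
     93  0.3252   +0.397  -0.075  +1.723  -0.771
    140  0.4895   +0.752  -0.233  +2.594  -1.160


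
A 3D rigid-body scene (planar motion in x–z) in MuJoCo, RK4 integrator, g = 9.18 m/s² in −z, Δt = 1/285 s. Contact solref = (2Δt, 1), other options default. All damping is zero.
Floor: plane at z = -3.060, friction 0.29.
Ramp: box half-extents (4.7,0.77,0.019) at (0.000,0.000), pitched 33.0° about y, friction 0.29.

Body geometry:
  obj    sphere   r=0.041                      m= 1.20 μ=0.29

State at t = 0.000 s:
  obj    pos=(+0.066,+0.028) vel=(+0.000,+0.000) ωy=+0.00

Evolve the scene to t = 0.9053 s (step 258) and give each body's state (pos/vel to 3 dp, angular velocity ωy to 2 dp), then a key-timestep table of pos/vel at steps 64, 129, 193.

State at t = 0.9053 s:
  obj    pos=(+1.294,-0.769) vel=(+2.711,-1.761) ωy=+78.84

Key-timestep trajectory:
   step    t(s)  obj.x    obj.z    obj.vx   obj.vz 
     64  0.2246   +0.142  -0.021  +0.673  -0.437
    129  0.4526   +0.373  -0.171  +1.356  -0.880
    193  0.6772   +0.753  -0.418  +2.028  -1.317


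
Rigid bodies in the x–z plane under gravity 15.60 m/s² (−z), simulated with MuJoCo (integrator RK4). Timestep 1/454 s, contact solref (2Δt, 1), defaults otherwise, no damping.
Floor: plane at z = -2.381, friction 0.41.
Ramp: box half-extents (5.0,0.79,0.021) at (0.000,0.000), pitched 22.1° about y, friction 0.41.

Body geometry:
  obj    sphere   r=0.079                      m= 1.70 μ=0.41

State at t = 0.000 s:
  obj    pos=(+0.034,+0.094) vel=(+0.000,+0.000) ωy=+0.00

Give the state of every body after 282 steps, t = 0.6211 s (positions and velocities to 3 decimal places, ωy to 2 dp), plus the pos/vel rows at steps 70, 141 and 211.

State at t = 0.6211 s:
  obj    pos=(+0.783,-0.210) vel=(+2.413,-0.980) ωy=+32.96

Key-timestep trajectory:
   step    t(s)  obj.x    obj.z    obj.vx   obj.vz 
     70  0.1542   +0.080  +0.075  +0.599  -0.243
    141  0.3106   +0.221  +0.018  +1.206  -0.490
    211  0.4648   +0.454  -0.076  +1.805  -0.733


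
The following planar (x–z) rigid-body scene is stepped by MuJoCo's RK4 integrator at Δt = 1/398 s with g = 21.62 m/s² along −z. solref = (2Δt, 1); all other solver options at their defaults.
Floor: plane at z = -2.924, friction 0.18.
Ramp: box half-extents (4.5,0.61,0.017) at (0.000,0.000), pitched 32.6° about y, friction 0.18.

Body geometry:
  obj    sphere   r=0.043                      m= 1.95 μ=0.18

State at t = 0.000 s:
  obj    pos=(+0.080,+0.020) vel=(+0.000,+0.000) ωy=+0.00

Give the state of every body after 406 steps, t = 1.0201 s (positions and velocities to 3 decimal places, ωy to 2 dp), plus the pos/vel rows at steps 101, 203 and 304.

State at t = 1.0201 s:
  obj    pos=(+3.749,-2.327) vel=(+7.195,-4.596) ωy=+194.40

Key-timestep trajectory:
   step    t(s)  obj.x    obj.z    obj.vx   obj.vz 
    101  0.2538   +0.307  -0.125  +1.793  -1.138
    203  0.5101   +0.998  -0.567  +3.592  -2.313
    304  0.7638   +2.137  -1.296  +5.392  -3.430


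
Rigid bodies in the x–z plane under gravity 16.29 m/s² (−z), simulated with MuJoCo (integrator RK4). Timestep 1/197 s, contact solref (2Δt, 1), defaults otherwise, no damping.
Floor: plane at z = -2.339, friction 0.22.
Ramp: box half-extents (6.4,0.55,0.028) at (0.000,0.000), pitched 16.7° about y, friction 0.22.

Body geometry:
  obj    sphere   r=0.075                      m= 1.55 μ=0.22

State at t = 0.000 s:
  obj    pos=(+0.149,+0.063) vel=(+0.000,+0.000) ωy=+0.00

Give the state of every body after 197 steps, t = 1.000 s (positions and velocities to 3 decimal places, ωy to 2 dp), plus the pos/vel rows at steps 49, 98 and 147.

State at t = 1.000 s:
  obj    pos=(+1.750,-0.418) vel=(+3.203,-0.961) ωy=+44.57

Key-timestep trajectory:
   step    t(s)  obj.x    obj.z    obj.vx   obj.vz 
     49  0.2487   +0.248  +0.033  +0.797  -0.239
     98  0.4975   +0.545  -0.056  +1.593  -0.478
    147  0.7462   +1.041  -0.205  +2.390  -0.717


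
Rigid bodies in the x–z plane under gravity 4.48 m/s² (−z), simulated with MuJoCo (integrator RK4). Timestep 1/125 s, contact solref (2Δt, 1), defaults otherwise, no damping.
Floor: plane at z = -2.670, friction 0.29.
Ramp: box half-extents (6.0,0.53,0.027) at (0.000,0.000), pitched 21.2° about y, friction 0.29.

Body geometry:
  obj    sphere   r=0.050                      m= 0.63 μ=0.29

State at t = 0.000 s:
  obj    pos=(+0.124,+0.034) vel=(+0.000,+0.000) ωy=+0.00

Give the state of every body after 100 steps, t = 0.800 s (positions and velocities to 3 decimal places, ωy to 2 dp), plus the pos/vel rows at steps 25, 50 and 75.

State at t = 0.800 s:
  obj    pos=(+0.469,-0.100) vel=(+0.863,-0.335) ωy=+18.51

Key-timestep trajectory:
   step    t(s)  obj.x    obj.z    obj.vx   obj.vz 
     25  0.2000   +0.146  +0.026  +0.216  -0.084
     50  0.4000   +0.210  +0.001  +0.432  -0.167
     75  0.6000   +0.318  -0.041  +0.647  -0.251


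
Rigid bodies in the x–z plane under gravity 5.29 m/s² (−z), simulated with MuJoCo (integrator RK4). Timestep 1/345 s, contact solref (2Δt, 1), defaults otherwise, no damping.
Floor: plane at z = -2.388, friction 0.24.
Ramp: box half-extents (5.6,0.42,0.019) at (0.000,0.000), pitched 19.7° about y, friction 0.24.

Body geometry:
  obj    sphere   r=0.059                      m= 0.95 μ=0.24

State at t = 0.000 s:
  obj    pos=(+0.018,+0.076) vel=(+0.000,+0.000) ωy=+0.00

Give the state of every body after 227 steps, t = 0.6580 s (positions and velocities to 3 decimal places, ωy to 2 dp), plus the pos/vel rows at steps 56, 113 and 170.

State at t = 0.6580 s:
  obj    pos=(+0.278,-0.017) vel=(+0.789,-0.283) ωy=+14.20

Key-timestep trajectory:
   step    t(s)  obj.x    obj.z    obj.vx   obj.vz 
     56  0.1623   +0.034  +0.071  +0.195  -0.070
    113  0.3275   +0.082  +0.053  +0.393  -0.141
    170  0.4928   +0.164  +0.024  +0.591  -0.212


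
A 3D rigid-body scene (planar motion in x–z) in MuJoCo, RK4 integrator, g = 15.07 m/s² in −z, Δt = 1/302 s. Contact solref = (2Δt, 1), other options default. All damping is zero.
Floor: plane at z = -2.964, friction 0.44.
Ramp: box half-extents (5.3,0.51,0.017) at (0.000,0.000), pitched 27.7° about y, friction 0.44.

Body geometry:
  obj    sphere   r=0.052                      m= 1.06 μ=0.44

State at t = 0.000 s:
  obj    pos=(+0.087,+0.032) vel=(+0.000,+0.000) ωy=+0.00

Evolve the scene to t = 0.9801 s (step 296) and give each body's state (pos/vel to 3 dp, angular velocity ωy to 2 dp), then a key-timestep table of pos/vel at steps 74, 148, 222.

State at t = 0.9801 s:
  obj    pos=(+2.215,-1.085) vel=(+4.342,-2.280) ωy=+94.30

Key-timestep trajectory:
   step    t(s)  obj.x    obj.z    obj.vx   obj.vz 
     74  0.2450   +0.220  -0.038  +1.086  -0.570
    148  0.4901   +0.619  -0.247  +2.171  -1.140
    222  0.7351   +1.284  -0.596  +3.257  -1.710


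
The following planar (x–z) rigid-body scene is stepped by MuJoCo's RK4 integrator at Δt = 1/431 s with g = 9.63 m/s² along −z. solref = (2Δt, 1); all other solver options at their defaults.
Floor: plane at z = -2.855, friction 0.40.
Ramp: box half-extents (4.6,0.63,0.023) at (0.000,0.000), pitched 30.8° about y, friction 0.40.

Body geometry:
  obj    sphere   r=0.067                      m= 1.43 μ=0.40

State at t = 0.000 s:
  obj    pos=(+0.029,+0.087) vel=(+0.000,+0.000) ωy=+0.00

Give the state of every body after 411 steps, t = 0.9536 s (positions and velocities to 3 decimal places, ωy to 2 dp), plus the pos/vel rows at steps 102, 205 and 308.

State at t = 0.9536 s:
  obj    pos=(+1.405,-0.733) vel=(+2.885,-1.720) ωy=+50.13

Key-timestep trajectory:
   step    t(s)  obj.x    obj.z    obj.vx   obj.vz 
    102  0.2367   +0.114  +0.037  +0.716  -0.427
    205  0.4756   +0.371  -0.117  +1.439  -0.858
    308  0.7146   +0.802  -0.373  +2.162  -1.289


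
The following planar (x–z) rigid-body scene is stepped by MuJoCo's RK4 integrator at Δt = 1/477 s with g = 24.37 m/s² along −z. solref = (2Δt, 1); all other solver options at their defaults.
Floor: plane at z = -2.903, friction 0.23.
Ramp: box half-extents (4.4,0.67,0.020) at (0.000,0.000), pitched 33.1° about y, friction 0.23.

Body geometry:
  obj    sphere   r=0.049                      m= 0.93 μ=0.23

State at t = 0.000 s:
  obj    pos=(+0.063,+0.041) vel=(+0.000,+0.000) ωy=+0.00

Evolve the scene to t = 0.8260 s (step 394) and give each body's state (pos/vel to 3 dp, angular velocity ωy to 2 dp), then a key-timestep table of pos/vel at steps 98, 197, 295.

State at t = 0.8260 s:
  obj    pos=(+2.780,-1.730) vel=(+6.578,-4.288) ωy=+160.22

Key-timestep trajectory:
   step    t(s)  obj.x    obj.z    obj.vx   obj.vz 
     98  0.2055   +0.231  -0.068  +1.636  -1.067
    197  0.4130   +0.742  -0.402  +3.289  -2.144
    295  0.6184   +1.586  -0.952  +4.925  -3.211


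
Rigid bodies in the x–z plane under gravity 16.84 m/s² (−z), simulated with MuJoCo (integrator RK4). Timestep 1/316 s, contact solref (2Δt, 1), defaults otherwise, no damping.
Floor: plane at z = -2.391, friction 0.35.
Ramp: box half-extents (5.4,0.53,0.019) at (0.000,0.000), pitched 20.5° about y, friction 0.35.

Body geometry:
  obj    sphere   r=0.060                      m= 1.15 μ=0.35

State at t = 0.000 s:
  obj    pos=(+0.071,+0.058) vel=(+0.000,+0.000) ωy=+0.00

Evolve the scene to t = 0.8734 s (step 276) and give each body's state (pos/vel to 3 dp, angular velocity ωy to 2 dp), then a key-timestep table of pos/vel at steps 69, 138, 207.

State at t = 0.8734 s:
  obj    pos=(+1.576,-0.505) vel=(+3.446,-1.289) ωy=+61.31

Key-timestep trajectory:
   step    t(s)  obj.x    obj.z    obj.vx   obj.vz 
     69  0.2184   +0.165  +0.023  +0.862  -0.322
    138  0.4367   +0.447  -0.083  +1.723  -0.644
    207  0.6551   +0.918  -0.259  +2.585  -0.966


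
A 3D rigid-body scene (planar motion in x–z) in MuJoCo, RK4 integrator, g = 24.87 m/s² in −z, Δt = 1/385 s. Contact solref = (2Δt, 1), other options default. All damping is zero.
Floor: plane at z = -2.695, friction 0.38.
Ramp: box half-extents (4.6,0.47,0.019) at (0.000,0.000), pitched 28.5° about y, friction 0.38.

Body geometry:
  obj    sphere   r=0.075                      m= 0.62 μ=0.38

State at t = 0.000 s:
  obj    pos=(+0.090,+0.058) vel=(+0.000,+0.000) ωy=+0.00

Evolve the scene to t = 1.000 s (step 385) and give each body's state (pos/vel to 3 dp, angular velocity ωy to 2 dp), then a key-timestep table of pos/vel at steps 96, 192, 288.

State at t = 1.000 s:
  obj    pos=(+3.815,-1.964) vel=(+7.449,-4.045) ωy=+113.01

Key-timestep trajectory:
   step    t(s)  obj.x    obj.z    obj.vx   obj.vz 
     96  0.2494   +0.322  -0.068  +1.858  -1.009
    192  0.4987   +1.016  -0.445  +3.715  -2.017
    288  0.7481   +2.174  -1.074  +5.573  -3.026


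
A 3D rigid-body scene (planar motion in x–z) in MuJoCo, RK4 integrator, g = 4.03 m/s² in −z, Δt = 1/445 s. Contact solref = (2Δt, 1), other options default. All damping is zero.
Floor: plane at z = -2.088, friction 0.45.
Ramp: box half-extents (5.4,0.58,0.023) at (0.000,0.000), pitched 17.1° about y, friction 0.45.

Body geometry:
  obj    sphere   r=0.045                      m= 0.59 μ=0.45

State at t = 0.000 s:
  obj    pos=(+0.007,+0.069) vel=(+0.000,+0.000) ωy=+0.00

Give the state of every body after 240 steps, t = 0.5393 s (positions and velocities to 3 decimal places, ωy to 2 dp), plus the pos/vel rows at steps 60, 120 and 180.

State at t = 0.5393 s:
  obj    pos=(+0.125,+0.033) vel=(+0.436,-0.134) ωy=+10.14

Key-timestep trajectory:
   step    t(s)  obj.x    obj.z    obj.vx   obj.vz 
     60  0.1348   +0.014  +0.067  +0.109  -0.034
    120  0.2697   +0.036  +0.060  +0.218  -0.067
    180  0.4045   +0.073  +0.049  +0.327  -0.101


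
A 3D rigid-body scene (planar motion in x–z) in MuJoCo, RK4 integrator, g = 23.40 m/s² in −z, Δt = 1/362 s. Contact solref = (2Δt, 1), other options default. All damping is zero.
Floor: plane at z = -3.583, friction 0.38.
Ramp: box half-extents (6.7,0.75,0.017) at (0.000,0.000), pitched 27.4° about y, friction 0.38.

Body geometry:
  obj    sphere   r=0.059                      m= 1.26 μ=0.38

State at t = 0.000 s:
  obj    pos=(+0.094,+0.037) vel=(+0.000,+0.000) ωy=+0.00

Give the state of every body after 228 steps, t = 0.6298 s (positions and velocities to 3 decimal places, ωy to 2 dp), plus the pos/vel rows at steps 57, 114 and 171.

State at t = 0.6298 s:
  obj    pos=(+1.449,-0.665) vel=(+4.301,-2.230) ωy=+82.10

Key-timestep trajectory:
   step    t(s)  obj.x    obj.z    obj.vx   obj.vz 
     57  0.1575   +0.179  -0.007  +1.075  -0.557
    114  0.3149   +0.433  -0.139  +2.151  -1.115
    171  0.4724   +0.856  -0.358  +3.226  -1.672


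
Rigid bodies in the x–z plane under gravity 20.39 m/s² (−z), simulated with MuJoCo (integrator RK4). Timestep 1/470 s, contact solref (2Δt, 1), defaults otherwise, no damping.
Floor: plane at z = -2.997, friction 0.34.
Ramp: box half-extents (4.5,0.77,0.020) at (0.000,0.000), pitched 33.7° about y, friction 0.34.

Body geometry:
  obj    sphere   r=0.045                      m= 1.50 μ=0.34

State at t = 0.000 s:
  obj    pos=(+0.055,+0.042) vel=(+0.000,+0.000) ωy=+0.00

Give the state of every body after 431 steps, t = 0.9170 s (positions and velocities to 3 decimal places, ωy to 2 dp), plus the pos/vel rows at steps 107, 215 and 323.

State at t = 0.9170 s:
  obj    pos=(+2.882,-1.844) vel=(+6.165,-4.112) ωy=+164.66

Key-timestep trajectory:
   step    t(s)  obj.x    obj.z    obj.vx   obj.vz 
    107  0.2277   +0.229  -0.075  +1.531  -1.021
    215  0.4574   +0.758  -0.428  +3.076  -2.051
    323  0.6872   +1.643  -1.017  +4.620  -3.081


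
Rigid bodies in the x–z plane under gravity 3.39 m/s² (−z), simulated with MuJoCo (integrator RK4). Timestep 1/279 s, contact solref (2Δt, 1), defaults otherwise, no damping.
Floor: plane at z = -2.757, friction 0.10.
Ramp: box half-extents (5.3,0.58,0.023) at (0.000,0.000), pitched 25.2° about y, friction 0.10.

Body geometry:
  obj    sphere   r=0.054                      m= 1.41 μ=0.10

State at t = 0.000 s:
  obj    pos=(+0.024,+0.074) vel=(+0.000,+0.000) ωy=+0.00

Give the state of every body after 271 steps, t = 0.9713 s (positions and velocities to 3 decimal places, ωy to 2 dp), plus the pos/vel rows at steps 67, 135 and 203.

State at t = 0.9713 s:
  obj    pos=(+0.509,-0.154) vel=(+0.997,-0.476) ωy=+13.76

Key-timestep trajectory:
   step    t(s)  obj.x    obj.z    obj.vx   obj.vz 
     67  0.2401   +0.054  +0.060  +0.247  -0.115
    135  0.4839   +0.144  +0.017  +0.497  -0.235
    203  0.7276   +0.296  -0.054  +0.747  -0.355


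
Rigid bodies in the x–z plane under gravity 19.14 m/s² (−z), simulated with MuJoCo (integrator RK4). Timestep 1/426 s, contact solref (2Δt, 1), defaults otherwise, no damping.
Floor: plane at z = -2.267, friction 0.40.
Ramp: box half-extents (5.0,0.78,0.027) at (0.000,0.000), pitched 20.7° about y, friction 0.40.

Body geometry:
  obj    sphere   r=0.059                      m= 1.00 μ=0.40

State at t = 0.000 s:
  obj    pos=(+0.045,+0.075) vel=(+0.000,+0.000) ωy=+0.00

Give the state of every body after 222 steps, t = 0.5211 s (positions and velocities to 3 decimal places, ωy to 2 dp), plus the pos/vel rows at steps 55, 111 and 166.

State at t = 0.5211 s:
  obj    pos=(+0.659,-0.157) vel=(+2.356,-0.890) ωy=+42.68

Key-timestep trajectory:
   step    t(s)  obj.x    obj.z    obj.vx   obj.vz 
     55  0.1291   +0.083  +0.061  +0.584  -0.221
    111  0.2606   +0.198  +0.017  +1.178  -0.445
    166  0.3897   +0.388  -0.055  +1.762  -0.666


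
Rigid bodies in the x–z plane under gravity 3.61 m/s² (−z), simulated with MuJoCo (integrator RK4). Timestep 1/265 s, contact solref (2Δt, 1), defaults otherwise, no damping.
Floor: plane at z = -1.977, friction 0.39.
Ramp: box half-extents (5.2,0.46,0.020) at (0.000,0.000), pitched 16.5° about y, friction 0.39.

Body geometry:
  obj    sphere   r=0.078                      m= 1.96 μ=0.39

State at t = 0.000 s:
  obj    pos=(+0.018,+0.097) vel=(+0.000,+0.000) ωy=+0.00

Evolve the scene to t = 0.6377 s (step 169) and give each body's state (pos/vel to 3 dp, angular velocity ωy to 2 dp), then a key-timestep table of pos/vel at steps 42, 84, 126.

State at t = 0.6377 s:
  obj    pos=(+0.161,+0.055) vel=(+0.448,-0.133) ωy=+5.99

Key-timestep trajectory:
   step    t(s)  obj.x    obj.z    obj.vx   obj.vz 
     42  0.1585   +0.027  +0.094  +0.111  -0.033
     84  0.3170   +0.053  +0.086  +0.223  -0.066
    126  0.4755   +0.097  +0.073  +0.334  -0.099


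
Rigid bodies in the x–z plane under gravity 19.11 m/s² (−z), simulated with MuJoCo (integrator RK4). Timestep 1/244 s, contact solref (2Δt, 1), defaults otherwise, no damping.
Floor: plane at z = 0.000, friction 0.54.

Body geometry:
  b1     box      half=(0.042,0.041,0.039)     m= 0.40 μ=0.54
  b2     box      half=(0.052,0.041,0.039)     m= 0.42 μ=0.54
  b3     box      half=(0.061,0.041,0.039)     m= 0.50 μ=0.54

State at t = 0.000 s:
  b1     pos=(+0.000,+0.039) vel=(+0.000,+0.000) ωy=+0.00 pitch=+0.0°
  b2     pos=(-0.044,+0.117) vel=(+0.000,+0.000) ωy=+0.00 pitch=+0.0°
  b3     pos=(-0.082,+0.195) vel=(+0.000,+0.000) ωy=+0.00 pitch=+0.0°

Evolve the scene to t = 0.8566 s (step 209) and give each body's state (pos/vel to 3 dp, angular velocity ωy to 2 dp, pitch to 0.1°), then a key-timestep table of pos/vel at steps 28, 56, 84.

State at t = 0.8566 s:
  b1     pos=(+0.000,+0.039) vel=(+0.000,+0.000) ωy=+0.00 pitch=+0.0°
  b2     pos=(-0.094,+0.052) vel=(+0.000,+0.000) ωy=+0.00 pitch=-90.0°
  b3     pos=(-0.316,+0.039) vel=(+0.000,+0.000) ωy=+0.00 pitch=+180.0°

Key-timestep trajectory:
   step    t(s)  b1.x    b1.z    b1.vx   b1.vz   b2.x    b2.z    b2.vx   b2.vz   b3.x    b3.z    b3.vx   b3.vz 
     28  0.1148   +0.000  +0.039  +0.002  +0.000   -0.056  +0.114  -0.229  -0.084   -0.116  +0.177  -0.628  -0.457
     56  0.2295   +0.000  +0.039  +0.000  +0.000   -0.094  +0.049  -0.258  -0.385   -0.207  +0.062  -1.059  -0.264
     84  0.3443   +0.000  +0.039  +0.000  +0.000   -0.094  +0.052  +0.000  +0.000   -0.282  +0.065  -0.687  -0.312


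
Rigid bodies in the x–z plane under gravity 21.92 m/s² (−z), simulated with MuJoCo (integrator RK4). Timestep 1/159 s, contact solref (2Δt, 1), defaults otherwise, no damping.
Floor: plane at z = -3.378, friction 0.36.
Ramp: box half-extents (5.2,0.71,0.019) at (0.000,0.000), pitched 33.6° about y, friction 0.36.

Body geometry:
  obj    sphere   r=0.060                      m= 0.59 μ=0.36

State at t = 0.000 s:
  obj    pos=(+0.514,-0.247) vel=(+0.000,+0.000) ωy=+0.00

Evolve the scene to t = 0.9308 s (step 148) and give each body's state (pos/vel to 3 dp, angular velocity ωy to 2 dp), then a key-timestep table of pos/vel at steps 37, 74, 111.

State at t = 0.9308 s:
  obj    pos=(+3.641,-2.324) vel=(+6.717,-4.463) ωy=+134.39

Key-timestep trajectory:
   step    t(s)  obj.x    obj.z    obj.vx   obj.vz 
     37  0.2327   +0.710  -0.377  +1.680  -1.116
     74  0.4654   +1.296  -0.766  +3.359  -2.232
    111  0.6981   +2.273  -1.415  +5.038  -3.347


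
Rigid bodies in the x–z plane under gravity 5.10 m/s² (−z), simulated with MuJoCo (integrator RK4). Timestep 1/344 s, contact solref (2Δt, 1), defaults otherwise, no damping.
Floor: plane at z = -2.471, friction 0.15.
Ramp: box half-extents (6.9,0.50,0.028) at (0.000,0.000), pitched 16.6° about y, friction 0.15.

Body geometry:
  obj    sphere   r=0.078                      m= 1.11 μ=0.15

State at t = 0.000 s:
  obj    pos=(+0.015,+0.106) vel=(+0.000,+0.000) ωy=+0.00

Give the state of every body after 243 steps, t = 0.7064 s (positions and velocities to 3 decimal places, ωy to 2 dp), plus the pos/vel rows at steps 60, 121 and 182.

State at t = 0.7064 s:
  obj    pos=(+0.264,+0.032) vel=(+0.705,-0.210) ωy=+9.42

Key-timestep trajectory:
   step    t(s)  obj.x    obj.z    obj.vx   obj.vz 
     60  0.1744   +0.030  +0.102  +0.174  -0.052
    121  0.3517   +0.077  +0.088  +0.351  -0.105
    182  0.5291   +0.155  +0.065  +0.528  -0.157


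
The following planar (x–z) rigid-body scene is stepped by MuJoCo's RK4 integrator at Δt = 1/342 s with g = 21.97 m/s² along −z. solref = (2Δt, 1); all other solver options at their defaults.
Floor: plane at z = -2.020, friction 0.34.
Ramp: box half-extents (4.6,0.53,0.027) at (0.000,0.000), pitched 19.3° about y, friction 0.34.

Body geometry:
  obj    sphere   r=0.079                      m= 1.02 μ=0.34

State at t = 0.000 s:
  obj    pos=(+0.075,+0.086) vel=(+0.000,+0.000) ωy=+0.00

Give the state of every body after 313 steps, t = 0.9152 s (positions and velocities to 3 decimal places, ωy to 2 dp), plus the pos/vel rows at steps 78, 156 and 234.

State at t = 0.9152 s:
  obj    pos=(+2.125,-0.632) vel=(+4.480,-1.569) ωy=+60.08

Key-timestep trajectory:
   step    t(s)  obj.x    obj.z    obj.vx   obj.vz 
     78  0.2281   +0.202  +0.041  +1.117  -0.391
    156  0.4561   +0.584  -0.092  +2.233  -0.782
    234  0.6842   +1.221  -0.315  +3.349  -1.173


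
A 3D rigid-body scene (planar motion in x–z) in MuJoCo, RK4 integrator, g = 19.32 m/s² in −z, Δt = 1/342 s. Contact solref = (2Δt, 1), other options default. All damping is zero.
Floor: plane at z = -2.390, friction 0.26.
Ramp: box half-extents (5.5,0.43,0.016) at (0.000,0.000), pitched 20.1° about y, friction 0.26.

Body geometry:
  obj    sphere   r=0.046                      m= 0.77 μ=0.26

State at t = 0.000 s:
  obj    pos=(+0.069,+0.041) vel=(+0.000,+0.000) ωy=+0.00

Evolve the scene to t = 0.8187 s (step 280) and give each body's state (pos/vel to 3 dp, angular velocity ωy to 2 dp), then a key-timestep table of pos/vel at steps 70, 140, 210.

State at t = 0.8187 s:
  obj    pos=(+1.562,-0.505) vel=(+3.646,-1.334) ωy=+84.40

Key-timestep trajectory:
   step    t(s)  obj.x    obj.z    obj.vx   obj.vz 
     70  0.2047   +0.162  +0.007  +0.912  -0.334
    140  0.4094   +0.442  -0.096  +1.823  -0.667
    210  0.6140   +0.909  -0.266  +2.735  -1.001


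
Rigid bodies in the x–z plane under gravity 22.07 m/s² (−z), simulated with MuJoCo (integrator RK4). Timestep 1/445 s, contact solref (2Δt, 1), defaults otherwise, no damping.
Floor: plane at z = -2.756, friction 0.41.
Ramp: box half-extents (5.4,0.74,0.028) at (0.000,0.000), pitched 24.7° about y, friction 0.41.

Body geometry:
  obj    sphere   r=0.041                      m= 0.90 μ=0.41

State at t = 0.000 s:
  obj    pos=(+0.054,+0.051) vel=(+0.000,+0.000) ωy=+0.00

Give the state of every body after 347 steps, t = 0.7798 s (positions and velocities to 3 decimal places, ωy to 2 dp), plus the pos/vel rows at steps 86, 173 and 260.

State at t = 0.7798 s:
  obj    pos=(+1.874,-0.786) vel=(+4.667,-2.146) ωy=+125.27

Key-timestep trajectory:
   step    t(s)  obj.x    obj.z    obj.vx   obj.vz 
     86  0.1933   +0.166  +0.000  +1.157  -0.532
    173  0.3888   +0.506  -0.157  +2.327  -1.070
    260  0.5843   +1.076  -0.419  +3.497  -1.608


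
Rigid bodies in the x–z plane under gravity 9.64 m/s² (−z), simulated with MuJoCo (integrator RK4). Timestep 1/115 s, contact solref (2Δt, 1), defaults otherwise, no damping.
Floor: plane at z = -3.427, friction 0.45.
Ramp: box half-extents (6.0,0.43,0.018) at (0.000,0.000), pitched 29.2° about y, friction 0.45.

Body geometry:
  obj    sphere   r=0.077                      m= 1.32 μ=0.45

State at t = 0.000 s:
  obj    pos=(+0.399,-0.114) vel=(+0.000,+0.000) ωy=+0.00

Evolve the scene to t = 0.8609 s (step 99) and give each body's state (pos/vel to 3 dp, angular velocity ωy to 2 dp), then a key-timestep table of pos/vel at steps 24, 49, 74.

State at t = 0.8609 s:
  obj    pos=(+1.486,-0.722) vel=(+2.524,-1.411) ωy=+37.55

Key-timestep trajectory:
   step    t(s)  obj.x    obj.z    obj.vx   obj.vz 
     24  0.2087   +0.463  -0.150  +0.612  -0.342
     49  0.4261   +0.665  -0.263  +1.250  -0.698
     74  0.6435   +1.006  -0.454  +1.887  -1.055


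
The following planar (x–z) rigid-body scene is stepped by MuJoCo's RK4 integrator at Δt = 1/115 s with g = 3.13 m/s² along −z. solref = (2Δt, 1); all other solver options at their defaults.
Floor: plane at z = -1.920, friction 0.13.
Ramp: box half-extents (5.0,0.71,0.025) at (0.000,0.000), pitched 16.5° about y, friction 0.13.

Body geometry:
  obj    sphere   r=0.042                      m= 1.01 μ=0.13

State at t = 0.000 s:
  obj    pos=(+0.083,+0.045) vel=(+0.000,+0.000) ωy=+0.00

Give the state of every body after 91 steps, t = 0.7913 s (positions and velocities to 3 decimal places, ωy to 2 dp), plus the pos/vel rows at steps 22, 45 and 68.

State at t = 0.7913 s:
  obj    pos=(+0.274,-0.011) vel=(+0.482,-0.143) ωy=+11.96

Key-timestep trajectory:
   step    t(s)  obj.x    obj.z    obj.vx   obj.vz 
     22  0.1913   +0.094  +0.042  +0.117  -0.035
     45  0.3913   +0.130  +0.031  +0.238  -0.071
     68  0.5913   +0.190  +0.014  +0.360  -0.107


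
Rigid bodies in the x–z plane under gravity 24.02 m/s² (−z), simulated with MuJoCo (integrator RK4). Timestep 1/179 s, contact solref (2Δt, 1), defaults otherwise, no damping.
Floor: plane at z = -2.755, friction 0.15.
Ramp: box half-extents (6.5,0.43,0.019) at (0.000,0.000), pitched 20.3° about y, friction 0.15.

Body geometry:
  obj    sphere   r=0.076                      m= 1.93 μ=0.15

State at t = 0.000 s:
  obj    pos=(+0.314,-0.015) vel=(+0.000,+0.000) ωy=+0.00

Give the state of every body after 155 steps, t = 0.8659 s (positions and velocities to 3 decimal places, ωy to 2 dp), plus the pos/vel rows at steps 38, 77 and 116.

State at t = 0.8659 s:
  obj    pos=(+2.408,-0.789) vel=(+4.835,-1.788) ωy=+67.80

Key-timestep trajectory:
   step    t(s)  obj.x    obj.z    obj.vx   obj.vz 
     38  0.2123   +0.440  -0.061  +1.186  -0.439
     77  0.4302   +0.831  -0.206  +2.402  -0.889
    116  0.6480   +1.487  -0.449  +3.618  -1.338


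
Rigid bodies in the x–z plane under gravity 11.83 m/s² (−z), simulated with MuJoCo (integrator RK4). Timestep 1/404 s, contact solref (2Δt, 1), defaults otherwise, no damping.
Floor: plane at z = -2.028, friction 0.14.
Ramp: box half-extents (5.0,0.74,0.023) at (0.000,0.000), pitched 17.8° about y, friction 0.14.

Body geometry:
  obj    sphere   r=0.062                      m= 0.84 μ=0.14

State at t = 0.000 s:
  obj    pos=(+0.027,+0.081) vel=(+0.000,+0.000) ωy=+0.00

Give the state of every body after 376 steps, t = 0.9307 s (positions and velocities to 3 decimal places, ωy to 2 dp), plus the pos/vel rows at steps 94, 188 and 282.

State at t = 0.9307 s:
  obj    pos=(+1.092,-0.261) vel=(+2.289,-0.735) ωy=+38.77

Key-timestep trajectory:
   step    t(s)  obj.x    obj.z    obj.vx   obj.vz 
     94  0.2327   +0.094  +0.059  +0.572  -0.184
    188  0.4653   +0.293  -0.005  +1.145  -0.367
    282  0.6980   +0.626  -0.112  +1.717  -0.551


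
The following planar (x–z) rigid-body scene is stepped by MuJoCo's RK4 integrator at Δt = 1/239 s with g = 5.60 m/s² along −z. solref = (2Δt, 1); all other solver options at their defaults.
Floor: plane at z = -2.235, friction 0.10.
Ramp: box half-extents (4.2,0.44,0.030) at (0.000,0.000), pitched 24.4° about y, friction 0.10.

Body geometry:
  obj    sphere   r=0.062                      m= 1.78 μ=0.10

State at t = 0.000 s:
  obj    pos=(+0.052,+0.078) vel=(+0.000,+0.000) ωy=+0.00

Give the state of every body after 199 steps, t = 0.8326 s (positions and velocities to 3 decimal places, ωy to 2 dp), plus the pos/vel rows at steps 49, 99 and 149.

State at t = 0.8326 s:
  obj    pos=(+0.621,-0.181) vel=(+1.366,-0.624) ωy=+17.10

Key-timestep trajectory:
   step    t(s)  obj.x    obj.z    obj.vx   obj.vz 
     49  0.2050   +0.086  +0.062  +0.335  -0.158
     99  0.4142   +0.193  +0.014  +0.682  -0.303
    149  0.6234   +0.371  -0.067  +1.026  -0.458


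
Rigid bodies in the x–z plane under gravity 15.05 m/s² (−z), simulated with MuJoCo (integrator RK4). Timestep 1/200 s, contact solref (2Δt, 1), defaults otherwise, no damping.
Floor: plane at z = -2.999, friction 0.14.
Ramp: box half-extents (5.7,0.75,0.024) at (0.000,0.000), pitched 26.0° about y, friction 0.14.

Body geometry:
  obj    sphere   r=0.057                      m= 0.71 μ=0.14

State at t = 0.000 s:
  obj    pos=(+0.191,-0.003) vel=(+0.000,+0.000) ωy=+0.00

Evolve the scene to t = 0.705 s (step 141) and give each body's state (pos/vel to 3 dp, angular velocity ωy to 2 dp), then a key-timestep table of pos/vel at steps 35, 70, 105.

State at t = 0.705 s:
  obj    pos=(+1.244,-0.517) vel=(+2.986,-1.457) ωy=+58.26

Key-timestep trajectory:
   step    t(s)  obj.x    obj.z    obj.vx   obj.vz 
     35  0.1750   +0.256  -0.035  +0.744  -0.356
     70  0.3500   +0.451  -0.130  +1.483  -0.723
    105  0.5250   +0.775  -0.288  +2.224  -1.085


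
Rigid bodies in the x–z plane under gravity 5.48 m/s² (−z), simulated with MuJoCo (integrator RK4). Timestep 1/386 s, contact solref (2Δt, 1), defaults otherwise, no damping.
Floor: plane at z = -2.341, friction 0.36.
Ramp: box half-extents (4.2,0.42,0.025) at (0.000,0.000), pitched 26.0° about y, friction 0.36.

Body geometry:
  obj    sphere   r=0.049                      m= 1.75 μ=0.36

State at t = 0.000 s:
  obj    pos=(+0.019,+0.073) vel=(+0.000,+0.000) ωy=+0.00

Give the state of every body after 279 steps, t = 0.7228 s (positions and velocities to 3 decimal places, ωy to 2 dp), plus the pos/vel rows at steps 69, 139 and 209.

State at t = 0.7228 s:
  obj    pos=(+0.422,-0.123) vel=(+1.115,-0.544) ωy=+25.31

Key-timestep trajectory:
   step    t(s)  obj.x    obj.z    obj.vx   obj.vz 
     69  0.1788   +0.044  +0.061  +0.276  -0.134
    139  0.3601   +0.119  +0.024  +0.555  -0.271
    209  0.5415   +0.245  -0.037  +0.835  -0.407


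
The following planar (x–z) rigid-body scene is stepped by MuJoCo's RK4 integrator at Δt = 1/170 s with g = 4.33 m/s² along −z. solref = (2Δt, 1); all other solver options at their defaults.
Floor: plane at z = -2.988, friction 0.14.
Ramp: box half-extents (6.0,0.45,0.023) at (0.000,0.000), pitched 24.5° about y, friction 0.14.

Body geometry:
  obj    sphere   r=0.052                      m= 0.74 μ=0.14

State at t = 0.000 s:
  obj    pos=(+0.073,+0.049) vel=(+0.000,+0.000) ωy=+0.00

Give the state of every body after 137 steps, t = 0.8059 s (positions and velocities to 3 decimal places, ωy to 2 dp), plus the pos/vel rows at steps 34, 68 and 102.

State at t = 0.8059 s:
  obj    pos=(+0.452,-0.124) vel=(+0.941,-0.429) ωy=+19.87

Key-timestep trajectory:
   step    t(s)  obj.x    obj.z    obj.vx   obj.vz 
     34  0.2000   +0.096  +0.038  +0.234  -0.106
     68  0.4000   +0.166  +0.007  +0.467  -0.213
    102  0.6000   +0.283  -0.047  +0.700  -0.319


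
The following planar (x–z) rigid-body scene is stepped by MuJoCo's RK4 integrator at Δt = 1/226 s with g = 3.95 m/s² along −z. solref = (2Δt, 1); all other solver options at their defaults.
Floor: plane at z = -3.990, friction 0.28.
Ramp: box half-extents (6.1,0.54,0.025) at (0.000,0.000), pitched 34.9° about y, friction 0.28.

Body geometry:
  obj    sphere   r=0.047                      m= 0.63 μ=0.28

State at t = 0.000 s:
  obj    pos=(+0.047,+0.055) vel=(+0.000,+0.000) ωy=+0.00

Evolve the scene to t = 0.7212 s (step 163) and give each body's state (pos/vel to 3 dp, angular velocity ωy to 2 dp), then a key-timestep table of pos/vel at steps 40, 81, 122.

State at t = 0.7212 s:
  obj    pos=(+0.391,-0.185) vel=(+0.955,-0.666) ωy=+24.76

Key-timestep trajectory:
   step    t(s)  obj.x    obj.z    obj.vx   obj.vz 
     40  0.1770   +0.068  +0.041  +0.234  -0.164
     81  0.3584   +0.132  -0.004  +0.475  -0.331
    122  0.5398   +0.240  -0.080  +0.715  -0.499
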